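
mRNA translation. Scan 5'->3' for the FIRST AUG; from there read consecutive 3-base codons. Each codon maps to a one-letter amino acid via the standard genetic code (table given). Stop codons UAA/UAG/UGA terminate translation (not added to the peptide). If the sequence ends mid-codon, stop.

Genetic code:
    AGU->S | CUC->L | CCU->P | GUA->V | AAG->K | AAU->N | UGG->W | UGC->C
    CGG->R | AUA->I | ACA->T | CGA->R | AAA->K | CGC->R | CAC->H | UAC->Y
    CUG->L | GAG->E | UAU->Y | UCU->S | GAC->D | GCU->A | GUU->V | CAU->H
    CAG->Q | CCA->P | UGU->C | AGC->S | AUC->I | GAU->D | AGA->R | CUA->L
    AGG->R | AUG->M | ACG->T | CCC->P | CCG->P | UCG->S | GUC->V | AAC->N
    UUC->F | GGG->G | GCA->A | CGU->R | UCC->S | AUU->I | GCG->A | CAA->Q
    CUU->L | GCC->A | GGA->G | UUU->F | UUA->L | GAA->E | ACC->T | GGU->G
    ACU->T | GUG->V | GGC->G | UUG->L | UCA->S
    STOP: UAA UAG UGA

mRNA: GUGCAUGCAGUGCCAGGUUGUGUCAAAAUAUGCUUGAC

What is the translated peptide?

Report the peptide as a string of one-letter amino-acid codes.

start AUG at pos 4
pos 4: AUG -> M; peptide=M
pos 7: CAG -> Q; peptide=MQ
pos 10: UGC -> C; peptide=MQC
pos 13: CAG -> Q; peptide=MQCQ
pos 16: GUU -> V; peptide=MQCQV
pos 19: GUG -> V; peptide=MQCQVV
pos 22: UCA -> S; peptide=MQCQVVS
pos 25: AAA -> K; peptide=MQCQVVSK
pos 28: UAU -> Y; peptide=MQCQVVSKY
pos 31: GCU -> A; peptide=MQCQVVSKYA
pos 34: UGA -> STOP

Answer: MQCQVVSKYA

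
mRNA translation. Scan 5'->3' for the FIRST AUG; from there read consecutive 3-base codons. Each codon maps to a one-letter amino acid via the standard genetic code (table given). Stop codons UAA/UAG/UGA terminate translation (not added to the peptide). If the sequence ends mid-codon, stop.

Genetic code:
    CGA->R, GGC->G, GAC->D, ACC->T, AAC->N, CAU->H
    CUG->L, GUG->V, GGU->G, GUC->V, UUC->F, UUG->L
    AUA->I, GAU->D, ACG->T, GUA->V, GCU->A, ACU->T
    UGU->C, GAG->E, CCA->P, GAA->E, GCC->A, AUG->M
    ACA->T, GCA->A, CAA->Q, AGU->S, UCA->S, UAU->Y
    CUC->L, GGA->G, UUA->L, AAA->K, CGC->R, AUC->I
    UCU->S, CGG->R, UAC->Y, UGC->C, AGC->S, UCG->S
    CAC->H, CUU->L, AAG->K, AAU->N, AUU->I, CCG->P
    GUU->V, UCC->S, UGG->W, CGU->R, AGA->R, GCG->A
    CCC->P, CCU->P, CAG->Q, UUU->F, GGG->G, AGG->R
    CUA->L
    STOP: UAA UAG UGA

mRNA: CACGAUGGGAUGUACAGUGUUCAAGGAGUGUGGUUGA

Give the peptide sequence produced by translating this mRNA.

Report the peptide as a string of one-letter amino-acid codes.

Answer: MGCTVFKECG

Derivation:
start AUG at pos 4
pos 4: AUG -> M; peptide=M
pos 7: GGA -> G; peptide=MG
pos 10: UGU -> C; peptide=MGC
pos 13: ACA -> T; peptide=MGCT
pos 16: GUG -> V; peptide=MGCTV
pos 19: UUC -> F; peptide=MGCTVF
pos 22: AAG -> K; peptide=MGCTVFK
pos 25: GAG -> E; peptide=MGCTVFKE
pos 28: UGU -> C; peptide=MGCTVFKEC
pos 31: GGU -> G; peptide=MGCTVFKECG
pos 34: UGA -> STOP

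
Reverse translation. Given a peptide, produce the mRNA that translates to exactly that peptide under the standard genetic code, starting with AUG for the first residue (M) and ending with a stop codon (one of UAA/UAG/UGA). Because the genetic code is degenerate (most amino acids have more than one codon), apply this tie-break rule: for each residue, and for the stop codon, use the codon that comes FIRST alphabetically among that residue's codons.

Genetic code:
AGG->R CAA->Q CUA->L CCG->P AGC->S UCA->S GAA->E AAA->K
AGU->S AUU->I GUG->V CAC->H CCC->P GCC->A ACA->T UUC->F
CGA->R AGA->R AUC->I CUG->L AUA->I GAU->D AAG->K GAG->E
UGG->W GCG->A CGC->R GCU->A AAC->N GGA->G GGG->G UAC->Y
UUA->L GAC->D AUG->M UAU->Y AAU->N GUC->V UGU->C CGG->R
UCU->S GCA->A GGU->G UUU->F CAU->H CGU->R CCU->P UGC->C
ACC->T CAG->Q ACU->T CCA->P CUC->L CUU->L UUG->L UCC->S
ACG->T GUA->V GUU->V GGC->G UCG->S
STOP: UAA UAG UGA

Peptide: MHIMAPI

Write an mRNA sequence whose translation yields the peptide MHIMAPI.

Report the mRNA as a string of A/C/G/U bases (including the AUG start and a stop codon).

residue 1: M -> AUG (start codon)
residue 2: H codons sorted = CAC,CAU -> pick first = CAC
residue 3: I codons sorted = AUA,AUC,AUU -> pick first = AUA
residue 4: M -> AUG (only codon)
residue 5: A codons sorted = GCA,GCC,GCG,GCU -> pick first = GCA
residue 6: P codons sorted = CCA,CCC,CCG,CCU -> pick first = CCA
residue 7: I codons sorted = AUA,AUC,AUU -> pick first = AUA
terminator: stop codons sorted = UAA,UAG,UGA -> pick first = UAA

Answer: mRNA: AUGCACAUAAUGGCACCAAUAUAA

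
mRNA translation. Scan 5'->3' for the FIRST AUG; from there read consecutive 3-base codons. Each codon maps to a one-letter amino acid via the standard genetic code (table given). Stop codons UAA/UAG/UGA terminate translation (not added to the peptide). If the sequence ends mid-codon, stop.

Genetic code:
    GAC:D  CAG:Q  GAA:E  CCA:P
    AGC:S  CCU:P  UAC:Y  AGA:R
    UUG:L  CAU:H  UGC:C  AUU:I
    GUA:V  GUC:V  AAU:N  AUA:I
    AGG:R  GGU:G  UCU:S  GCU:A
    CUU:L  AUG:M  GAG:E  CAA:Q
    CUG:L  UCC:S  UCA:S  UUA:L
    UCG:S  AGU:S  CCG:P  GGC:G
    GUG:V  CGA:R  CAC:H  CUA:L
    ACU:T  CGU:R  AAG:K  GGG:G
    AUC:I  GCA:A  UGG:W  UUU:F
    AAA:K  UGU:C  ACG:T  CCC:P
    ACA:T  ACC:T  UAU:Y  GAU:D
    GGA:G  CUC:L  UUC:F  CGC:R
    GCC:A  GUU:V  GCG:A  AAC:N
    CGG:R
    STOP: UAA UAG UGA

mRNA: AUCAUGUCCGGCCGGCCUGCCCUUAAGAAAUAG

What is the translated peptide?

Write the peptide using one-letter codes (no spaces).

start AUG at pos 3
pos 3: AUG -> M; peptide=M
pos 6: UCC -> S; peptide=MS
pos 9: GGC -> G; peptide=MSG
pos 12: CGG -> R; peptide=MSGR
pos 15: CCU -> P; peptide=MSGRP
pos 18: GCC -> A; peptide=MSGRPA
pos 21: CUU -> L; peptide=MSGRPAL
pos 24: AAG -> K; peptide=MSGRPALK
pos 27: AAA -> K; peptide=MSGRPALKK
pos 30: UAG -> STOP

Answer: MSGRPALKK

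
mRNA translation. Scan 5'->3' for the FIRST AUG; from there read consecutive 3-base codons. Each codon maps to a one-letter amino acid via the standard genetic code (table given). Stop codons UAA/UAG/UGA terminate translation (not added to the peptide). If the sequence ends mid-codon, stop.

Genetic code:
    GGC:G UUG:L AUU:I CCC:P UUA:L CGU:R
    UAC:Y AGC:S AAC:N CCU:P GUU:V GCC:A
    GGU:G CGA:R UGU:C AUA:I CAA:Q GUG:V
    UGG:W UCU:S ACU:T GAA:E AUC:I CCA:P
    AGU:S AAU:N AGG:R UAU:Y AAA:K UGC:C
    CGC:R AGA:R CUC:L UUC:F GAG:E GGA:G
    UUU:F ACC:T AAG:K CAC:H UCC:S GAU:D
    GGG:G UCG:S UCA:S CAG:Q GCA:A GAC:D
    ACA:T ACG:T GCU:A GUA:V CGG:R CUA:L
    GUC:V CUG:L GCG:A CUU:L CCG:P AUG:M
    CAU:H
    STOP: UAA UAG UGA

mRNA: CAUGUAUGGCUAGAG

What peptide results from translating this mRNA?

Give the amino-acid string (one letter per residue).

Answer: MYG

Derivation:
start AUG at pos 1
pos 1: AUG -> M; peptide=M
pos 4: UAU -> Y; peptide=MY
pos 7: GGC -> G; peptide=MYG
pos 10: UAG -> STOP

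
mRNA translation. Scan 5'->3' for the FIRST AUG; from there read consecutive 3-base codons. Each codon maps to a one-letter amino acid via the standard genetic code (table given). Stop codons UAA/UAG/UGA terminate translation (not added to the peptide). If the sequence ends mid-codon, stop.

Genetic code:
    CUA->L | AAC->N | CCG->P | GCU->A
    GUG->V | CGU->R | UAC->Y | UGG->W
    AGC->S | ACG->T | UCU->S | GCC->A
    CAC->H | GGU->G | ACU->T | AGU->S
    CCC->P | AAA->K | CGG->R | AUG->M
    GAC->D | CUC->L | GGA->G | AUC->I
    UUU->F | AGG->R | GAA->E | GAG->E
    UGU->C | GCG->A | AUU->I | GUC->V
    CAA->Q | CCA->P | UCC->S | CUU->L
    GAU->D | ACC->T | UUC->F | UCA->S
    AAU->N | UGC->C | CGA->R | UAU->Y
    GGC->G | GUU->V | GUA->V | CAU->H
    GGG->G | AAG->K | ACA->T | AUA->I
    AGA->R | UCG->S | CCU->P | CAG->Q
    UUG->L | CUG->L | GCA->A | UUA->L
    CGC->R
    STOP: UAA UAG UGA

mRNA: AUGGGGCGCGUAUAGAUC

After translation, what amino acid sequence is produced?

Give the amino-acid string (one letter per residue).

start AUG at pos 0
pos 0: AUG -> M; peptide=M
pos 3: GGG -> G; peptide=MG
pos 6: CGC -> R; peptide=MGR
pos 9: GUA -> V; peptide=MGRV
pos 12: UAG -> STOP

Answer: MGRV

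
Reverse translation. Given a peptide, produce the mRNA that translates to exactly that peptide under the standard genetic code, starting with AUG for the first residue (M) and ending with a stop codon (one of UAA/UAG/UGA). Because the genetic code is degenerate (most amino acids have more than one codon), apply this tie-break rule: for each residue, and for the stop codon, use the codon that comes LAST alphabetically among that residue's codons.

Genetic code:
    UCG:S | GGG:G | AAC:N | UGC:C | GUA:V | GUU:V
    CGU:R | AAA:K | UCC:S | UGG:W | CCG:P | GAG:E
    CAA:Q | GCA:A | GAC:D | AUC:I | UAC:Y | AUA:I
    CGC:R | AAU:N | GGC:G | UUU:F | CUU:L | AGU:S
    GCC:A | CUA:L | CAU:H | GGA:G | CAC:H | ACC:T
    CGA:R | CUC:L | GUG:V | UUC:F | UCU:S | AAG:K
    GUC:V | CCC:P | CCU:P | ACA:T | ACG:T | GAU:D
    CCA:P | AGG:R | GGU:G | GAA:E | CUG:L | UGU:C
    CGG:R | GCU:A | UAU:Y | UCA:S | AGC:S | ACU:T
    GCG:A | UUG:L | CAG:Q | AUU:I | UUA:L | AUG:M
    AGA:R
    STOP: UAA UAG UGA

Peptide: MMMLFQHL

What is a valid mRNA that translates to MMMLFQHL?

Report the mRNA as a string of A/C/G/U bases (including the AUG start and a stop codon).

residue 1: M -> AUG (start codon)
residue 2: M -> AUG (only codon)
residue 3: M -> AUG (only codon)
residue 4: L codons sorted = CUA,CUC,CUG,CUU,UUA,UUG -> pick last = UUG
residue 5: F codons sorted = UUC,UUU -> pick last = UUU
residue 6: Q codons sorted = CAA,CAG -> pick last = CAG
residue 7: H codons sorted = CAC,CAU -> pick last = CAU
residue 8: L codons sorted = CUA,CUC,CUG,CUU,UUA,UUG -> pick last = UUG
terminator: stop codons sorted = UAA,UAG,UGA -> pick last = UGA

Answer: mRNA: AUGAUGAUGUUGUUUCAGCAUUUGUGA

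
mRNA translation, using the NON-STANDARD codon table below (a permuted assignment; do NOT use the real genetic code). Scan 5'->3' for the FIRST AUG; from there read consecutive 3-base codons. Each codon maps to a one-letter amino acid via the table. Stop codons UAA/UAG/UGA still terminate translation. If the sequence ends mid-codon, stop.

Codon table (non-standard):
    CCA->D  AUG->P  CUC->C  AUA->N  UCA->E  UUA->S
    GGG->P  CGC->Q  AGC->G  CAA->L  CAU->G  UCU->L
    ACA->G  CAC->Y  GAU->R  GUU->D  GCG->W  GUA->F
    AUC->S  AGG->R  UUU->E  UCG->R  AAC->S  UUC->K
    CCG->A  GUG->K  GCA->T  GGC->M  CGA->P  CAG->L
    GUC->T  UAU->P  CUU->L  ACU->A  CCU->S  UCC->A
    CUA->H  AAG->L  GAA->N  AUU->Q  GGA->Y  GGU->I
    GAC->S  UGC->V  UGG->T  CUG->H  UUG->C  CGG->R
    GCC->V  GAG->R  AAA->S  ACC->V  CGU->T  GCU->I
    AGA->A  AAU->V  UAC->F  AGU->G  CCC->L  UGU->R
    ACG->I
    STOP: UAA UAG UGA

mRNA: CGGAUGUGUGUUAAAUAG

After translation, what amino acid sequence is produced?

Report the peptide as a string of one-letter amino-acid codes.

Answer: PRDS

Derivation:
start AUG at pos 3
pos 3: AUG -> P; peptide=P
pos 6: UGU -> R; peptide=PR
pos 9: GUU -> D; peptide=PRD
pos 12: AAA -> S; peptide=PRDS
pos 15: UAG -> STOP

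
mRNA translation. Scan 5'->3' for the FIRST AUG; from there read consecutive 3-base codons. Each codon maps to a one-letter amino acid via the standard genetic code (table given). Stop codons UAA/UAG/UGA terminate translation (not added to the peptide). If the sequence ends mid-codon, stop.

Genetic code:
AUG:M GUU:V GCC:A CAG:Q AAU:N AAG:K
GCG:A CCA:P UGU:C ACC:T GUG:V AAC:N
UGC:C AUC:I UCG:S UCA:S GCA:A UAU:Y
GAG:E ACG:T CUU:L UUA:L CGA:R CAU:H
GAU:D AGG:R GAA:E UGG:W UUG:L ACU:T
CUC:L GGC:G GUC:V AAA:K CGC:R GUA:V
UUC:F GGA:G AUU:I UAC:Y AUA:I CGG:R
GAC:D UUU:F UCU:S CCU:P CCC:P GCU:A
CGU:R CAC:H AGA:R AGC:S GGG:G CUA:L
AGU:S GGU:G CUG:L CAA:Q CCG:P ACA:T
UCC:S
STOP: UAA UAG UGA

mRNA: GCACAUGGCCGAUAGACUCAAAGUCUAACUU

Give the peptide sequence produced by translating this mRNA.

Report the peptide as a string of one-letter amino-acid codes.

start AUG at pos 4
pos 4: AUG -> M; peptide=M
pos 7: GCC -> A; peptide=MA
pos 10: GAU -> D; peptide=MAD
pos 13: AGA -> R; peptide=MADR
pos 16: CUC -> L; peptide=MADRL
pos 19: AAA -> K; peptide=MADRLK
pos 22: GUC -> V; peptide=MADRLKV
pos 25: UAA -> STOP

Answer: MADRLKV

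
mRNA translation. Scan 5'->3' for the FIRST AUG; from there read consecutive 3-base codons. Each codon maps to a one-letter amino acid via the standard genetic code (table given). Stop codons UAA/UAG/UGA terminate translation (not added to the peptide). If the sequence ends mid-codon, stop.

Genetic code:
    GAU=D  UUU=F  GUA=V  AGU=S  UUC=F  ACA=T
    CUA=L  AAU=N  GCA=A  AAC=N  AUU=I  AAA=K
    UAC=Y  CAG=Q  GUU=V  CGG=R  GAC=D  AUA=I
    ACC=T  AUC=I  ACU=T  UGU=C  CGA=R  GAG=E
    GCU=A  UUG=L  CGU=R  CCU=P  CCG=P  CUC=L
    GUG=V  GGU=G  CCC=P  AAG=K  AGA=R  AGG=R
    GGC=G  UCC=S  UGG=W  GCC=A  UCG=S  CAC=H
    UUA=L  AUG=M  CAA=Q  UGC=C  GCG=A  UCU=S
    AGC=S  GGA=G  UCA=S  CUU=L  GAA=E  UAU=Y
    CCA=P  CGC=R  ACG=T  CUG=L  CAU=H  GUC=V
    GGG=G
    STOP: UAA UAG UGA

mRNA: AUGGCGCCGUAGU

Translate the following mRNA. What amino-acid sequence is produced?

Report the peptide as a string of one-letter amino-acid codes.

Answer: MAP

Derivation:
start AUG at pos 0
pos 0: AUG -> M; peptide=M
pos 3: GCG -> A; peptide=MA
pos 6: CCG -> P; peptide=MAP
pos 9: UAG -> STOP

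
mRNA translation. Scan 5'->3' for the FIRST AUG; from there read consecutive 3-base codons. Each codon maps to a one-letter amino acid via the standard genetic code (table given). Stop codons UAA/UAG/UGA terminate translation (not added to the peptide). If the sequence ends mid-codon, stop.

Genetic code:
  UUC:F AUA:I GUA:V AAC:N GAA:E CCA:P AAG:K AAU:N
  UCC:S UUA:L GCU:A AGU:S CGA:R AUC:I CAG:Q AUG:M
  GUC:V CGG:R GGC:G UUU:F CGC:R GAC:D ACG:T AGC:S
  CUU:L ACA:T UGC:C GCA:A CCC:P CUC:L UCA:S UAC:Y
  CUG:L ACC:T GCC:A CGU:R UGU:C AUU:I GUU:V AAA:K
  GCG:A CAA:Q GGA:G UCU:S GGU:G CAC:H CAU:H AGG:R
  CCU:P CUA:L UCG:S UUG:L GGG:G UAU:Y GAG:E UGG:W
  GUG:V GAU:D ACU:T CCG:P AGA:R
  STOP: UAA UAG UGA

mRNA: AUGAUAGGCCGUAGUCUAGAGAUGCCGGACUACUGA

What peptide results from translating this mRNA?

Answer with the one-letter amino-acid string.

start AUG at pos 0
pos 0: AUG -> M; peptide=M
pos 3: AUA -> I; peptide=MI
pos 6: GGC -> G; peptide=MIG
pos 9: CGU -> R; peptide=MIGR
pos 12: AGU -> S; peptide=MIGRS
pos 15: CUA -> L; peptide=MIGRSL
pos 18: GAG -> E; peptide=MIGRSLE
pos 21: AUG -> M; peptide=MIGRSLEM
pos 24: CCG -> P; peptide=MIGRSLEMP
pos 27: GAC -> D; peptide=MIGRSLEMPD
pos 30: UAC -> Y; peptide=MIGRSLEMPDY
pos 33: UGA -> STOP

Answer: MIGRSLEMPDY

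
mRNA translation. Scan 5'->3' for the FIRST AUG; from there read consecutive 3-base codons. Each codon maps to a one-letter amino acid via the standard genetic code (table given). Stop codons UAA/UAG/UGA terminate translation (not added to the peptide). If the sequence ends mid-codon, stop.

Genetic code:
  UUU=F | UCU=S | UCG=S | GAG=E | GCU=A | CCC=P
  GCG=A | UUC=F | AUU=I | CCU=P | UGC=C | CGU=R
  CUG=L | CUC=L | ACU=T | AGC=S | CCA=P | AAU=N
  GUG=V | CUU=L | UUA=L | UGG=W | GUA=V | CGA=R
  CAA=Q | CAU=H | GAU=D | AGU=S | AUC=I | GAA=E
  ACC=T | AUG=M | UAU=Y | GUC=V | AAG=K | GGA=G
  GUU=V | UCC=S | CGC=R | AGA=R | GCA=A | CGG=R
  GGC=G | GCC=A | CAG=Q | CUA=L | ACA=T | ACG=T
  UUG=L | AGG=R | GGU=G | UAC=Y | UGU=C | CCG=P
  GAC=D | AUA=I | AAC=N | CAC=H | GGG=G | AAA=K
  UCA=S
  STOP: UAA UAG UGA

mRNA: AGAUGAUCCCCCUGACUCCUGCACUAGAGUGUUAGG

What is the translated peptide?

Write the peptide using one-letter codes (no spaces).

Answer: MIPLTPALEC

Derivation:
start AUG at pos 2
pos 2: AUG -> M; peptide=M
pos 5: AUC -> I; peptide=MI
pos 8: CCC -> P; peptide=MIP
pos 11: CUG -> L; peptide=MIPL
pos 14: ACU -> T; peptide=MIPLT
pos 17: CCU -> P; peptide=MIPLTP
pos 20: GCA -> A; peptide=MIPLTPA
pos 23: CUA -> L; peptide=MIPLTPAL
pos 26: GAG -> E; peptide=MIPLTPALE
pos 29: UGU -> C; peptide=MIPLTPALEC
pos 32: UAG -> STOP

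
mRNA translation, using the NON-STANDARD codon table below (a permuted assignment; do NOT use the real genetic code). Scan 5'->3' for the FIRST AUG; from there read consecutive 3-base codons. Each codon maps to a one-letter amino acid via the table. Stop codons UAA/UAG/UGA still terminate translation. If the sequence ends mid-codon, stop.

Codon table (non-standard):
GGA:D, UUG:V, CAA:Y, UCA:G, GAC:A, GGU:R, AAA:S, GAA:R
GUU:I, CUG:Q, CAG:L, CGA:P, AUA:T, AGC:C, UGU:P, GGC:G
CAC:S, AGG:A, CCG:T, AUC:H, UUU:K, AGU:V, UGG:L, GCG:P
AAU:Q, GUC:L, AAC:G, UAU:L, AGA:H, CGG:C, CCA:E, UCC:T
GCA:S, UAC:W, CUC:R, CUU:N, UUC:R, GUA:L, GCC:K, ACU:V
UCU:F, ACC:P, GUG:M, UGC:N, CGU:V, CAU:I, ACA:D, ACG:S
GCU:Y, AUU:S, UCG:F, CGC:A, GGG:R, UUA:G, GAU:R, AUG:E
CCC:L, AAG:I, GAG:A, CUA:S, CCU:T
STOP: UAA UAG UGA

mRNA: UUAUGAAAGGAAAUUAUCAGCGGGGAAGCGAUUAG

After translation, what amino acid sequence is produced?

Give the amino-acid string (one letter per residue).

Answer: ESDQLLCDCR

Derivation:
start AUG at pos 2
pos 2: AUG -> E; peptide=E
pos 5: AAA -> S; peptide=ES
pos 8: GGA -> D; peptide=ESD
pos 11: AAU -> Q; peptide=ESDQ
pos 14: UAU -> L; peptide=ESDQL
pos 17: CAG -> L; peptide=ESDQLL
pos 20: CGG -> C; peptide=ESDQLLC
pos 23: GGA -> D; peptide=ESDQLLCD
pos 26: AGC -> C; peptide=ESDQLLCDC
pos 29: GAU -> R; peptide=ESDQLLCDCR
pos 32: UAG -> STOP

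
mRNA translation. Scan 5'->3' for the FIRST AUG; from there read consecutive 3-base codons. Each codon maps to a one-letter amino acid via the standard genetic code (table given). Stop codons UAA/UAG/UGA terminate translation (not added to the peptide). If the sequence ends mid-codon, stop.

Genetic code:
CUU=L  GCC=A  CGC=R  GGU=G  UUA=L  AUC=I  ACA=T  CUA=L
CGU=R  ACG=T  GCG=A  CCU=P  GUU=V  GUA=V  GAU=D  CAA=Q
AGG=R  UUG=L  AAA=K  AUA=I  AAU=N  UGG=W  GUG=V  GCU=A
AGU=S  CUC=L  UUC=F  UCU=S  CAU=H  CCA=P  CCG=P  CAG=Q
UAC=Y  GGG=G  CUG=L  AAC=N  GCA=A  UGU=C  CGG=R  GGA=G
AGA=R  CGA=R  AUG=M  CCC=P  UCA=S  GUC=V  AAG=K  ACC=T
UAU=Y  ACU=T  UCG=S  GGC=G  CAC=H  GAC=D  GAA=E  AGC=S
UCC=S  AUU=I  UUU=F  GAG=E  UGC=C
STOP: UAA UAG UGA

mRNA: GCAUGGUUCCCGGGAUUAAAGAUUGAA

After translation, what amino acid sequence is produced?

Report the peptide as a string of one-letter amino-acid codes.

Answer: MVPGIKD

Derivation:
start AUG at pos 2
pos 2: AUG -> M; peptide=M
pos 5: GUU -> V; peptide=MV
pos 8: CCC -> P; peptide=MVP
pos 11: GGG -> G; peptide=MVPG
pos 14: AUU -> I; peptide=MVPGI
pos 17: AAA -> K; peptide=MVPGIK
pos 20: GAU -> D; peptide=MVPGIKD
pos 23: UGA -> STOP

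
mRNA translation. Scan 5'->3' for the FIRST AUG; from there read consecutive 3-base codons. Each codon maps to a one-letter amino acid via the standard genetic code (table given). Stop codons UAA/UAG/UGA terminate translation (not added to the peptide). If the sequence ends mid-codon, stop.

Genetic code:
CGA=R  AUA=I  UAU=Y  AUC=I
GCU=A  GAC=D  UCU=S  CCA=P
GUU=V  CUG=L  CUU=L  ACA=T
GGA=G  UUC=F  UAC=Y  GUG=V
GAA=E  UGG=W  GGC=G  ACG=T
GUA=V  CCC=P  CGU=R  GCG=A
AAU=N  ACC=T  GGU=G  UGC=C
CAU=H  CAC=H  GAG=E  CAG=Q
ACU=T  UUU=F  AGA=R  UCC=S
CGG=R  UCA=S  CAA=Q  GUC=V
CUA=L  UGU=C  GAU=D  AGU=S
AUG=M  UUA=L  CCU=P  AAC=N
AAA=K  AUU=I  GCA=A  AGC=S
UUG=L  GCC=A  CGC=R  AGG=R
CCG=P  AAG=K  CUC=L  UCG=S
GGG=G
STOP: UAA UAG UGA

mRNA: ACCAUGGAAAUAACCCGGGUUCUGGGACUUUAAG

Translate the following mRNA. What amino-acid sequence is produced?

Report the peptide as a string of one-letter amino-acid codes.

start AUG at pos 3
pos 3: AUG -> M; peptide=M
pos 6: GAA -> E; peptide=ME
pos 9: AUA -> I; peptide=MEI
pos 12: ACC -> T; peptide=MEIT
pos 15: CGG -> R; peptide=MEITR
pos 18: GUU -> V; peptide=MEITRV
pos 21: CUG -> L; peptide=MEITRVL
pos 24: GGA -> G; peptide=MEITRVLG
pos 27: CUU -> L; peptide=MEITRVLGL
pos 30: UAA -> STOP

Answer: MEITRVLGL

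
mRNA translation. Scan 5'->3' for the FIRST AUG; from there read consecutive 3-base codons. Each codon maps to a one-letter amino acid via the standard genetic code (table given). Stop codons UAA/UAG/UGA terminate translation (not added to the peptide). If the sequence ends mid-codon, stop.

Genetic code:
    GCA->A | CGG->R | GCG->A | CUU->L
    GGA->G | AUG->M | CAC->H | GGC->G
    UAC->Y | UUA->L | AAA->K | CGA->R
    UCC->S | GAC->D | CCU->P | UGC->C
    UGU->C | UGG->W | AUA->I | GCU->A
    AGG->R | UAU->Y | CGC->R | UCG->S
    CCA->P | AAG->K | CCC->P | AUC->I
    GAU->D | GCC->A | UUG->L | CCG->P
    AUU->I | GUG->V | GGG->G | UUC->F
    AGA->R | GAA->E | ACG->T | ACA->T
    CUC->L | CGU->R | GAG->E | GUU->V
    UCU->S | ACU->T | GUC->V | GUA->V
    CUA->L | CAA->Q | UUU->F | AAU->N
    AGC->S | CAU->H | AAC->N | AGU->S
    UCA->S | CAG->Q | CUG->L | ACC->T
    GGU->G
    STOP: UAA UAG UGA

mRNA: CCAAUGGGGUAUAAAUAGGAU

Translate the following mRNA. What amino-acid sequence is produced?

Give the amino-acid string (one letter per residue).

Answer: MGYK

Derivation:
start AUG at pos 3
pos 3: AUG -> M; peptide=M
pos 6: GGG -> G; peptide=MG
pos 9: UAU -> Y; peptide=MGY
pos 12: AAA -> K; peptide=MGYK
pos 15: UAG -> STOP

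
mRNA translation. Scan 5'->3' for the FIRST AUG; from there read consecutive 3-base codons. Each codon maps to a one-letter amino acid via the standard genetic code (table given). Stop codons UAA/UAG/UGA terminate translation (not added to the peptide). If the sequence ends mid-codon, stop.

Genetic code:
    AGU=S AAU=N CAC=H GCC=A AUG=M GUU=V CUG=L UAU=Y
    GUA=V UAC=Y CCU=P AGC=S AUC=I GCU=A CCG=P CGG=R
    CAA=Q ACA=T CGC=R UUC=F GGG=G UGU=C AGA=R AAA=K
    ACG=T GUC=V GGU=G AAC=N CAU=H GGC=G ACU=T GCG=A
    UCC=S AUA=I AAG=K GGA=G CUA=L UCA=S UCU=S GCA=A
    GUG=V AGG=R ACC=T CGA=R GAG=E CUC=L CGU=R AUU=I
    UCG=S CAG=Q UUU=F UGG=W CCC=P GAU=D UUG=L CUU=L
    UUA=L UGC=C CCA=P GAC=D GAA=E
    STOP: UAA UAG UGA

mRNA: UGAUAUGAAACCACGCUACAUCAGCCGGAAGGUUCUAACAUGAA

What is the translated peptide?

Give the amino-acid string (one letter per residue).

Answer: MKPRYISRKVLT

Derivation:
start AUG at pos 4
pos 4: AUG -> M; peptide=M
pos 7: AAA -> K; peptide=MK
pos 10: CCA -> P; peptide=MKP
pos 13: CGC -> R; peptide=MKPR
pos 16: UAC -> Y; peptide=MKPRY
pos 19: AUC -> I; peptide=MKPRYI
pos 22: AGC -> S; peptide=MKPRYIS
pos 25: CGG -> R; peptide=MKPRYISR
pos 28: AAG -> K; peptide=MKPRYISRK
pos 31: GUU -> V; peptide=MKPRYISRKV
pos 34: CUA -> L; peptide=MKPRYISRKVL
pos 37: ACA -> T; peptide=MKPRYISRKVLT
pos 40: UGA -> STOP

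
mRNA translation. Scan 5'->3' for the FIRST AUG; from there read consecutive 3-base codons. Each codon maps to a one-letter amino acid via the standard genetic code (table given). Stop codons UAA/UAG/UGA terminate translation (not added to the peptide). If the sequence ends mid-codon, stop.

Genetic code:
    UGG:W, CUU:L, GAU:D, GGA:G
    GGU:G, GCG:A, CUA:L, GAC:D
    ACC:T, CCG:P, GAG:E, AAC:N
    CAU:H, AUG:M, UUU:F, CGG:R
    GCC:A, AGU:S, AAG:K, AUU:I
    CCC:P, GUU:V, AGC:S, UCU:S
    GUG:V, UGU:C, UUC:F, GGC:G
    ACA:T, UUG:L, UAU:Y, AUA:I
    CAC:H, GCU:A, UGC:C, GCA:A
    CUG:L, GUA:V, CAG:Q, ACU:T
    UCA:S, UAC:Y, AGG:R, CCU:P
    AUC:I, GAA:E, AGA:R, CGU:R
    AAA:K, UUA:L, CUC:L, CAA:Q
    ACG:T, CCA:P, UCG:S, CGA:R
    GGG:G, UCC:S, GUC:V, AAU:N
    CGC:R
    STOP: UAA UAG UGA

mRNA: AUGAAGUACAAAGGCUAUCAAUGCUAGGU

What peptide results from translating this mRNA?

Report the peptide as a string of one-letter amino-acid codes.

start AUG at pos 0
pos 0: AUG -> M; peptide=M
pos 3: AAG -> K; peptide=MK
pos 6: UAC -> Y; peptide=MKY
pos 9: AAA -> K; peptide=MKYK
pos 12: GGC -> G; peptide=MKYKG
pos 15: UAU -> Y; peptide=MKYKGY
pos 18: CAA -> Q; peptide=MKYKGYQ
pos 21: UGC -> C; peptide=MKYKGYQC
pos 24: UAG -> STOP

Answer: MKYKGYQC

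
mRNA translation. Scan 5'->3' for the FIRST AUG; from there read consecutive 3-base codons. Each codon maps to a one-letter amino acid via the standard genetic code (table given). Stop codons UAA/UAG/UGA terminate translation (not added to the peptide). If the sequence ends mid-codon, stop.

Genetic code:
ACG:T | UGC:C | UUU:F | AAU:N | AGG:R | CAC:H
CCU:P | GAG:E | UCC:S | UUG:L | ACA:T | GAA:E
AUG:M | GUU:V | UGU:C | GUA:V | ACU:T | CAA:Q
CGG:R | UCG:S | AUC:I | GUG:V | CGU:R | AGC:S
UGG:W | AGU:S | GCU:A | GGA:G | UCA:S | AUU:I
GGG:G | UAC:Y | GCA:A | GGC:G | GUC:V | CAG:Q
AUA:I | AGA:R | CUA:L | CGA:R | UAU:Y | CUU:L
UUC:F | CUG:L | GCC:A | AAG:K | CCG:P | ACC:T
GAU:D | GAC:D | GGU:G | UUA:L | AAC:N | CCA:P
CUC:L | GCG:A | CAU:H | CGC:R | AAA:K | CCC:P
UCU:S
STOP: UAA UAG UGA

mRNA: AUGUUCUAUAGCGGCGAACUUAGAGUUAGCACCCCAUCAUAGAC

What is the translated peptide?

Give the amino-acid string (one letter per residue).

start AUG at pos 0
pos 0: AUG -> M; peptide=M
pos 3: UUC -> F; peptide=MF
pos 6: UAU -> Y; peptide=MFY
pos 9: AGC -> S; peptide=MFYS
pos 12: GGC -> G; peptide=MFYSG
pos 15: GAA -> E; peptide=MFYSGE
pos 18: CUU -> L; peptide=MFYSGEL
pos 21: AGA -> R; peptide=MFYSGELR
pos 24: GUU -> V; peptide=MFYSGELRV
pos 27: AGC -> S; peptide=MFYSGELRVS
pos 30: ACC -> T; peptide=MFYSGELRVST
pos 33: CCA -> P; peptide=MFYSGELRVSTP
pos 36: UCA -> S; peptide=MFYSGELRVSTPS
pos 39: UAG -> STOP

Answer: MFYSGELRVSTPS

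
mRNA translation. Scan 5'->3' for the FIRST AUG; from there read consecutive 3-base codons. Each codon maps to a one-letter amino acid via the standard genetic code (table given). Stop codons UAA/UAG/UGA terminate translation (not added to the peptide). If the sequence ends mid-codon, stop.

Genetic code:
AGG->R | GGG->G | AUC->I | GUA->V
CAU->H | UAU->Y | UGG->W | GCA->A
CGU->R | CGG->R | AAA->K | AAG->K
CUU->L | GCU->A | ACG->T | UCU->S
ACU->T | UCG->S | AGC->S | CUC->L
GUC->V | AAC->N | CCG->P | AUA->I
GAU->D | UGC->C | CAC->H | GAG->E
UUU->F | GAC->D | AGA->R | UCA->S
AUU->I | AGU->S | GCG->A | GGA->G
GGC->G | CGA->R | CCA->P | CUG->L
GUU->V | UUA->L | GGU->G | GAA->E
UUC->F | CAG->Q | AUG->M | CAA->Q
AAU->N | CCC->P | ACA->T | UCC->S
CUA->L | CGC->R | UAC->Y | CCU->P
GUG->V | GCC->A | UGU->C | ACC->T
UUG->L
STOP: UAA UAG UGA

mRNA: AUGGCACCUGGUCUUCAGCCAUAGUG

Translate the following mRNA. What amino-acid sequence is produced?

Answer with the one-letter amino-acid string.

start AUG at pos 0
pos 0: AUG -> M; peptide=M
pos 3: GCA -> A; peptide=MA
pos 6: CCU -> P; peptide=MAP
pos 9: GGU -> G; peptide=MAPG
pos 12: CUU -> L; peptide=MAPGL
pos 15: CAG -> Q; peptide=MAPGLQ
pos 18: CCA -> P; peptide=MAPGLQP
pos 21: UAG -> STOP

Answer: MAPGLQP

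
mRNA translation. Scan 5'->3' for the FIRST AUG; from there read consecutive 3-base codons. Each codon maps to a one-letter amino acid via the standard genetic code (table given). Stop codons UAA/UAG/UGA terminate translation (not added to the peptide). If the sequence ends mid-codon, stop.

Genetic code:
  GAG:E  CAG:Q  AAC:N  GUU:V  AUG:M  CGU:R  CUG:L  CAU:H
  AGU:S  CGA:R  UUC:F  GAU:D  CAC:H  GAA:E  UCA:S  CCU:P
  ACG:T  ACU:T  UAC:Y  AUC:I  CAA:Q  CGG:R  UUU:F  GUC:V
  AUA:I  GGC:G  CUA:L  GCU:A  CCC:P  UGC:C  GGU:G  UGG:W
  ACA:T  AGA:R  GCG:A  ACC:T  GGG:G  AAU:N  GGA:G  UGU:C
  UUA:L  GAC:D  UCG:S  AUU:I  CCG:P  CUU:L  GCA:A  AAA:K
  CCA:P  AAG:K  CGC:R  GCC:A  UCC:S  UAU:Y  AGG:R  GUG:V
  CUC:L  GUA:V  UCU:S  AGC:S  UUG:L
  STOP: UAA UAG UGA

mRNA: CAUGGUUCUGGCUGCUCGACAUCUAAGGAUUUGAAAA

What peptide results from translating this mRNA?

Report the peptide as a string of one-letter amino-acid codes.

Answer: MVLAARHLRI

Derivation:
start AUG at pos 1
pos 1: AUG -> M; peptide=M
pos 4: GUU -> V; peptide=MV
pos 7: CUG -> L; peptide=MVL
pos 10: GCU -> A; peptide=MVLA
pos 13: GCU -> A; peptide=MVLAA
pos 16: CGA -> R; peptide=MVLAAR
pos 19: CAU -> H; peptide=MVLAARH
pos 22: CUA -> L; peptide=MVLAARHL
pos 25: AGG -> R; peptide=MVLAARHLR
pos 28: AUU -> I; peptide=MVLAARHLRI
pos 31: UGA -> STOP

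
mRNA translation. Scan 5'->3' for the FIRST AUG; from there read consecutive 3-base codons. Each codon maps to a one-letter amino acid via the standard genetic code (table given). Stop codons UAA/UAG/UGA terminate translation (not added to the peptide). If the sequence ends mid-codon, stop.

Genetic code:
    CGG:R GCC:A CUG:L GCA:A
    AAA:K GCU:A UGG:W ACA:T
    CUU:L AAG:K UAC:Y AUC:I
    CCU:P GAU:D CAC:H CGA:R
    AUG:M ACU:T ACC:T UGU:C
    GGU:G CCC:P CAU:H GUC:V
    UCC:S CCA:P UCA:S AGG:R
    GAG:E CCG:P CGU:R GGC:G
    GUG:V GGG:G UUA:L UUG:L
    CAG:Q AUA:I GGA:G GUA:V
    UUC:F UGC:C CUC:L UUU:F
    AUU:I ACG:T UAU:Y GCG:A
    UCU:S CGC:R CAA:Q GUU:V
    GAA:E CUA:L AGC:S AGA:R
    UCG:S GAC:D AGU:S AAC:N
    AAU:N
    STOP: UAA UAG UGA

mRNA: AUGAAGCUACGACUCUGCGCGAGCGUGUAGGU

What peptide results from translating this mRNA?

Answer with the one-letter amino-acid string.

start AUG at pos 0
pos 0: AUG -> M; peptide=M
pos 3: AAG -> K; peptide=MK
pos 6: CUA -> L; peptide=MKL
pos 9: CGA -> R; peptide=MKLR
pos 12: CUC -> L; peptide=MKLRL
pos 15: UGC -> C; peptide=MKLRLC
pos 18: GCG -> A; peptide=MKLRLCA
pos 21: AGC -> S; peptide=MKLRLCAS
pos 24: GUG -> V; peptide=MKLRLCASV
pos 27: UAG -> STOP

Answer: MKLRLCASV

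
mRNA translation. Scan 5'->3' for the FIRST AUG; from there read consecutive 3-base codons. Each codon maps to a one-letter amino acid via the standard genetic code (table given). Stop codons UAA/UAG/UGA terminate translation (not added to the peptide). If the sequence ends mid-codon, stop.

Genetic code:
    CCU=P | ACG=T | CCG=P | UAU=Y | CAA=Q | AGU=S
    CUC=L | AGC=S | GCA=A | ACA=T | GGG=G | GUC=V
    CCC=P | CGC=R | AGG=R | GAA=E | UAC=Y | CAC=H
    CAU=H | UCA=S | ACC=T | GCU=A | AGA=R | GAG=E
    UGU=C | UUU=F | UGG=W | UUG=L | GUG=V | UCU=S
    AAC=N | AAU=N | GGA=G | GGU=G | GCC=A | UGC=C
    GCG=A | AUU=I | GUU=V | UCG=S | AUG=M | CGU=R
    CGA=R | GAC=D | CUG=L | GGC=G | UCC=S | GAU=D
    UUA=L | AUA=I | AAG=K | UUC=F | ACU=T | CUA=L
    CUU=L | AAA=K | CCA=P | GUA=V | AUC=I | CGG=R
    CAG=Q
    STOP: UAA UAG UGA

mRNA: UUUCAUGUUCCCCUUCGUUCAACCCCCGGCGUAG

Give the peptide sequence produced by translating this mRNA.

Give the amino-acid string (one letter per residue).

Answer: MFPFVQPPA

Derivation:
start AUG at pos 4
pos 4: AUG -> M; peptide=M
pos 7: UUC -> F; peptide=MF
pos 10: CCC -> P; peptide=MFP
pos 13: UUC -> F; peptide=MFPF
pos 16: GUU -> V; peptide=MFPFV
pos 19: CAA -> Q; peptide=MFPFVQ
pos 22: CCC -> P; peptide=MFPFVQP
pos 25: CCG -> P; peptide=MFPFVQPP
pos 28: GCG -> A; peptide=MFPFVQPPA
pos 31: UAG -> STOP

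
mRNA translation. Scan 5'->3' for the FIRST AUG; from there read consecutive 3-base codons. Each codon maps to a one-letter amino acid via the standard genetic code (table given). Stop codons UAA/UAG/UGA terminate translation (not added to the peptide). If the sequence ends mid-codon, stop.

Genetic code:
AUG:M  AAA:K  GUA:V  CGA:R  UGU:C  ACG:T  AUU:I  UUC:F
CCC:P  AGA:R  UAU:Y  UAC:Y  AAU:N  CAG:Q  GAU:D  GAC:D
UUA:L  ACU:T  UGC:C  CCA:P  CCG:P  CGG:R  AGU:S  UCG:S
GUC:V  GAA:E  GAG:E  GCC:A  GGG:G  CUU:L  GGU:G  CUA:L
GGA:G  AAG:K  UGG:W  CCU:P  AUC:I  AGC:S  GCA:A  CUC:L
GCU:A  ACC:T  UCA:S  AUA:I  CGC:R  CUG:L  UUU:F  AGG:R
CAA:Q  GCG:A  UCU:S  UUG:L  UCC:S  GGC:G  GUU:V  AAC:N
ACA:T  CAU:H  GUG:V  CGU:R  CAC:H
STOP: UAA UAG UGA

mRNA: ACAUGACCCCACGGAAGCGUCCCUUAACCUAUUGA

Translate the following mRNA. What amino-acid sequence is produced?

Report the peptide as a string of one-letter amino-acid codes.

Answer: MTPRKRPLTY

Derivation:
start AUG at pos 2
pos 2: AUG -> M; peptide=M
pos 5: ACC -> T; peptide=MT
pos 8: CCA -> P; peptide=MTP
pos 11: CGG -> R; peptide=MTPR
pos 14: AAG -> K; peptide=MTPRK
pos 17: CGU -> R; peptide=MTPRKR
pos 20: CCC -> P; peptide=MTPRKRP
pos 23: UUA -> L; peptide=MTPRKRPL
pos 26: ACC -> T; peptide=MTPRKRPLT
pos 29: UAU -> Y; peptide=MTPRKRPLTY
pos 32: UGA -> STOP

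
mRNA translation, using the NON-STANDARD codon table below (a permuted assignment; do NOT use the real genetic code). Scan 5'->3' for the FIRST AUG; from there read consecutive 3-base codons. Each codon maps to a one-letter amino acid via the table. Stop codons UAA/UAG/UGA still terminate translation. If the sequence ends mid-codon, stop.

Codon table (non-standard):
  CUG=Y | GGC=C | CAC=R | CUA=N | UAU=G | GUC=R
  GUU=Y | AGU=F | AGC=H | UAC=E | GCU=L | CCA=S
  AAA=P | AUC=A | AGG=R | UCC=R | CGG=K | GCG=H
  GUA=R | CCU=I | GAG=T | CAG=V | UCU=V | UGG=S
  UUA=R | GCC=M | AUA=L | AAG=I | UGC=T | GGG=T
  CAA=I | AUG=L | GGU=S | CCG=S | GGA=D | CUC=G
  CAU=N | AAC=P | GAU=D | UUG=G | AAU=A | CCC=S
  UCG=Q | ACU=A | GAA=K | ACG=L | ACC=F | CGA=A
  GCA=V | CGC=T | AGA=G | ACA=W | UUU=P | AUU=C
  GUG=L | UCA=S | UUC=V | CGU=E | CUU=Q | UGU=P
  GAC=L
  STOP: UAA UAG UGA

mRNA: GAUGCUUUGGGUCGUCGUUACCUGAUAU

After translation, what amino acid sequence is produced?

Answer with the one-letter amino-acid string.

start AUG at pos 1
pos 1: AUG -> L; peptide=L
pos 4: CUU -> Q; peptide=LQ
pos 7: UGG -> S; peptide=LQS
pos 10: GUC -> R; peptide=LQSR
pos 13: GUC -> R; peptide=LQSRR
pos 16: GUU -> Y; peptide=LQSRRY
pos 19: ACC -> F; peptide=LQSRRYF
pos 22: UGA -> STOP

Answer: LQSRRYF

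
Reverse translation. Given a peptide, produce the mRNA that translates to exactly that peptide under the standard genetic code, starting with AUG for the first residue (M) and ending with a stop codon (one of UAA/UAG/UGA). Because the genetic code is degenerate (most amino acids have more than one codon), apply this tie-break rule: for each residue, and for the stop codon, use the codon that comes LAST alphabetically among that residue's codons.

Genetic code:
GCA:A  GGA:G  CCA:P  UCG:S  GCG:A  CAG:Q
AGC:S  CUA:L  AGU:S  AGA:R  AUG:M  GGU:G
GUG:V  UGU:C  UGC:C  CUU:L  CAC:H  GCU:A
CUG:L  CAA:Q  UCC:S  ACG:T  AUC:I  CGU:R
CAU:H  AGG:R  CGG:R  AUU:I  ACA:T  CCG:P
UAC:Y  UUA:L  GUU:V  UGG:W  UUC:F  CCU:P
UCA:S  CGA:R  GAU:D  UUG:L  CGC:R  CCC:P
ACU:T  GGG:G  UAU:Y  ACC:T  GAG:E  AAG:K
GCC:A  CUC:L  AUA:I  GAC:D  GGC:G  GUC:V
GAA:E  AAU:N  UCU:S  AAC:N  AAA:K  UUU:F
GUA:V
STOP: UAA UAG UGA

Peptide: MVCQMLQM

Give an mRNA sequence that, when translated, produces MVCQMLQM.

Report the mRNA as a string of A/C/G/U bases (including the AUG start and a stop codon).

Answer: mRNA: AUGGUUUGUCAGAUGUUGCAGAUGUGA

Derivation:
residue 1: M -> AUG (start codon)
residue 2: V codons sorted = GUA,GUC,GUG,GUU -> pick last = GUU
residue 3: C codons sorted = UGC,UGU -> pick last = UGU
residue 4: Q codons sorted = CAA,CAG -> pick last = CAG
residue 5: M -> AUG (only codon)
residue 6: L codons sorted = CUA,CUC,CUG,CUU,UUA,UUG -> pick last = UUG
residue 7: Q codons sorted = CAA,CAG -> pick last = CAG
residue 8: M -> AUG (only codon)
terminator: stop codons sorted = UAA,UAG,UGA -> pick last = UGA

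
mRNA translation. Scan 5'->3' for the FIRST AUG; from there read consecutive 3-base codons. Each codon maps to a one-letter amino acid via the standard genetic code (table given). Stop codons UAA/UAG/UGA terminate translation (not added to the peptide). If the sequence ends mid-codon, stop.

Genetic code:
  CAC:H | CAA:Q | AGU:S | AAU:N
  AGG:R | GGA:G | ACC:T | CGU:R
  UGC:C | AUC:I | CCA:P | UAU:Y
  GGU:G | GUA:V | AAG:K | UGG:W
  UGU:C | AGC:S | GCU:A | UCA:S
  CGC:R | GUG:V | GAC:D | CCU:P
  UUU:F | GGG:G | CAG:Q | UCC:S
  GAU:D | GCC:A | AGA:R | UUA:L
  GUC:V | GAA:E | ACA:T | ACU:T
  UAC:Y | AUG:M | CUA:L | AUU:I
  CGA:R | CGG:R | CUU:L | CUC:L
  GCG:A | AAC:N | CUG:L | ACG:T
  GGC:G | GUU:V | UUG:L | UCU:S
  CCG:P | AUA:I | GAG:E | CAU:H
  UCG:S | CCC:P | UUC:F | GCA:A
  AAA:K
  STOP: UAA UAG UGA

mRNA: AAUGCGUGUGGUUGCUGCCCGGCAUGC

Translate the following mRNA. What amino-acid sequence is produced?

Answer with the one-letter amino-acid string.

Answer: MRVVAARH

Derivation:
start AUG at pos 1
pos 1: AUG -> M; peptide=M
pos 4: CGU -> R; peptide=MR
pos 7: GUG -> V; peptide=MRV
pos 10: GUU -> V; peptide=MRVV
pos 13: GCU -> A; peptide=MRVVA
pos 16: GCC -> A; peptide=MRVVAA
pos 19: CGG -> R; peptide=MRVVAAR
pos 22: CAU -> H; peptide=MRVVAARH
pos 25: only 2 nt remain (<3), stop (end of mRNA)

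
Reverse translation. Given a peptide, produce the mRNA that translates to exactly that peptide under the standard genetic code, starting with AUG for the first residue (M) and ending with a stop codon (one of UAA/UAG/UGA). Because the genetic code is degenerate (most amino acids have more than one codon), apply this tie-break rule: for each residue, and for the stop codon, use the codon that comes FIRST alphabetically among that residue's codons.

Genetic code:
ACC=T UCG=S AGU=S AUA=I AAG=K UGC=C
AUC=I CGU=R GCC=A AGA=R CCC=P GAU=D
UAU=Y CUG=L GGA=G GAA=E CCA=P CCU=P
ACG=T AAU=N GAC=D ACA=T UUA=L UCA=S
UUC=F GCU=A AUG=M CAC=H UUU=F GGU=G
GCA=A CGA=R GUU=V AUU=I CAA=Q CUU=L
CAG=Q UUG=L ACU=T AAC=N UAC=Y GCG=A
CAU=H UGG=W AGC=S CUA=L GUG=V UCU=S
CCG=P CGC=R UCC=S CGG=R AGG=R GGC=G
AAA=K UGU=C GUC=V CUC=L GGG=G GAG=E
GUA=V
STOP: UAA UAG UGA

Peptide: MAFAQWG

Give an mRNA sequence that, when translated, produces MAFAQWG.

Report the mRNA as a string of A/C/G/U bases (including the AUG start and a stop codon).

Answer: mRNA: AUGGCAUUCGCACAAUGGGGAUAA

Derivation:
residue 1: M -> AUG (start codon)
residue 2: A codons sorted = GCA,GCC,GCG,GCU -> pick first = GCA
residue 3: F codons sorted = UUC,UUU -> pick first = UUC
residue 4: A codons sorted = GCA,GCC,GCG,GCU -> pick first = GCA
residue 5: Q codons sorted = CAA,CAG -> pick first = CAA
residue 6: W -> UGG (only codon)
residue 7: G codons sorted = GGA,GGC,GGG,GGU -> pick first = GGA
terminator: stop codons sorted = UAA,UAG,UGA -> pick first = UAA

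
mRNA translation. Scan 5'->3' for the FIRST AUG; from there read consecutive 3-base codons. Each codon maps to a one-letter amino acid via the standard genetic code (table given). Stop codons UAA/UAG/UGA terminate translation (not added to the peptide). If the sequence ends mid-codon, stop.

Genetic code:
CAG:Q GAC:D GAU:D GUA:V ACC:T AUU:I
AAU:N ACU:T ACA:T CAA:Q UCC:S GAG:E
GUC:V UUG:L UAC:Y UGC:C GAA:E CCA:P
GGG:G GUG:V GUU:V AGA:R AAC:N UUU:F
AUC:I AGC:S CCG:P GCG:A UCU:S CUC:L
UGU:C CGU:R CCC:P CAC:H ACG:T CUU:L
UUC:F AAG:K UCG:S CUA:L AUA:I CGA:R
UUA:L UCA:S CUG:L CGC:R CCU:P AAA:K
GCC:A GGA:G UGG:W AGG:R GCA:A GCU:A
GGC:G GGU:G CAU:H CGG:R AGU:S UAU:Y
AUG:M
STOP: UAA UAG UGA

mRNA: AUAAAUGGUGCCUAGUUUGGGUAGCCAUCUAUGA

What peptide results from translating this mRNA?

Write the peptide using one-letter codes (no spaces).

Answer: MVPSLGSHL

Derivation:
start AUG at pos 4
pos 4: AUG -> M; peptide=M
pos 7: GUG -> V; peptide=MV
pos 10: CCU -> P; peptide=MVP
pos 13: AGU -> S; peptide=MVPS
pos 16: UUG -> L; peptide=MVPSL
pos 19: GGU -> G; peptide=MVPSLG
pos 22: AGC -> S; peptide=MVPSLGS
pos 25: CAU -> H; peptide=MVPSLGSH
pos 28: CUA -> L; peptide=MVPSLGSHL
pos 31: UGA -> STOP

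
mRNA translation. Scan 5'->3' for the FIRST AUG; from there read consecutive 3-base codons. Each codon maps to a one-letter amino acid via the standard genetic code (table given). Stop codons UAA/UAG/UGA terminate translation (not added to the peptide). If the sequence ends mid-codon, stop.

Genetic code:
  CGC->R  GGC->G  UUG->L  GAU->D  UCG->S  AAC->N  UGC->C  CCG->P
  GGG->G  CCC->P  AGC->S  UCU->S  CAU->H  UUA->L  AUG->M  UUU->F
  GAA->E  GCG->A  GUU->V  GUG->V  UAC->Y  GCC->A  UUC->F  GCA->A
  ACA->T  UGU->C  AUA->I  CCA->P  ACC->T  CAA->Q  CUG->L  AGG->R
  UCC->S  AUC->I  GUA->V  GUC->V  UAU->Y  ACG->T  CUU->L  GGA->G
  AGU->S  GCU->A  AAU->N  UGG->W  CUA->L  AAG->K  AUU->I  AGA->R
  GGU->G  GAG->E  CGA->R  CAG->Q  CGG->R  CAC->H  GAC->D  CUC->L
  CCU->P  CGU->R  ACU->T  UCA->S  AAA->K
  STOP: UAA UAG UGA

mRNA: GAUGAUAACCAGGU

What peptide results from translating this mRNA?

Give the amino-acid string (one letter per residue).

start AUG at pos 1
pos 1: AUG -> M; peptide=M
pos 4: AUA -> I; peptide=MI
pos 7: ACC -> T; peptide=MIT
pos 10: AGG -> R; peptide=MITR
pos 13: only 1 nt remain (<3), stop (end of mRNA)

Answer: MITR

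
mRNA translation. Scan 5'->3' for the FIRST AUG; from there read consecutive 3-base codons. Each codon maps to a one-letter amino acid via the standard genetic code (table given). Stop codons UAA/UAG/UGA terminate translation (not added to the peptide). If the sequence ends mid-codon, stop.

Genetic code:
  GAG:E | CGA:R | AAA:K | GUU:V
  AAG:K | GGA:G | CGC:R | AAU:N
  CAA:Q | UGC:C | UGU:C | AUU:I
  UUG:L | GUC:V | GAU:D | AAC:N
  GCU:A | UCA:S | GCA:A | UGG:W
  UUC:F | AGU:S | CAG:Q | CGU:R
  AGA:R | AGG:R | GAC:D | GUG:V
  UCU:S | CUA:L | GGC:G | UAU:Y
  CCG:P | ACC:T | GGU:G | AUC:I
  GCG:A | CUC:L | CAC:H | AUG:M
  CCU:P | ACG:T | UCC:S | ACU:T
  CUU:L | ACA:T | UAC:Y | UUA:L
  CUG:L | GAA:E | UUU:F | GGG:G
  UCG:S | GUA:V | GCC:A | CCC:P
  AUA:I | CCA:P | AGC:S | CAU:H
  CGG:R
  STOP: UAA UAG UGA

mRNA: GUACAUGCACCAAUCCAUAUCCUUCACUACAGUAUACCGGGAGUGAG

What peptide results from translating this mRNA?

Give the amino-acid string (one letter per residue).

start AUG at pos 4
pos 4: AUG -> M; peptide=M
pos 7: CAC -> H; peptide=MH
pos 10: CAA -> Q; peptide=MHQ
pos 13: UCC -> S; peptide=MHQS
pos 16: AUA -> I; peptide=MHQSI
pos 19: UCC -> S; peptide=MHQSIS
pos 22: UUC -> F; peptide=MHQSISF
pos 25: ACU -> T; peptide=MHQSISFT
pos 28: ACA -> T; peptide=MHQSISFTT
pos 31: GUA -> V; peptide=MHQSISFTTV
pos 34: UAC -> Y; peptide=MHQSISFTTVY
pos 37: CGG -> R; peptide=MHQSISFTTVYR
pos 40: GAG -> E; peptide=MHQSISFTTVYRE
pos 43: UGA -> STOP

Answer: MHQSISFTTVYRE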